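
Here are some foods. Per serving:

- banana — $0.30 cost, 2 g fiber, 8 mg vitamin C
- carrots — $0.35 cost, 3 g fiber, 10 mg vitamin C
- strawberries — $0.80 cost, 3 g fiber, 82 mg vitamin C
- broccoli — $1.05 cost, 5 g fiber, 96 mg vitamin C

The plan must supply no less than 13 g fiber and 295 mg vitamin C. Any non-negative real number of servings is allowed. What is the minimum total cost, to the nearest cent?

$3.05

A basic optimal solution has at most two foods positive. Try each food alone and each pair with both targets met exactly.
banana only: max(13/2, 295/8) = 36.88 servings → $11.06.
carrots only: max(13/3, 295/10) = 29.5 servings → $10.32.
strawberries only: max(13/3, 295/82) = 4.333 servings → $3.47.
broccoli only: max(13/5, 295/96) = 3.073 servings → $3.23.
banana + carrots: intersection lies outside the first quadrant.
banana + strawberries with both tight: 1.293 servings and 3.471 servings → $3.17.
banana + broccoli: intersection lies outside the first quadrant.
carrots + strawberries with both tight: 0.838 servings and 3.495 servings → $3.09.
carrots + broccoli: the both-tight solution has a negative serving — not a feasible corner.
strawberries + broccoli with both tight: 1.861 servings and 1.484 servings → $3.05.
So the least-cost plan costs $3.05.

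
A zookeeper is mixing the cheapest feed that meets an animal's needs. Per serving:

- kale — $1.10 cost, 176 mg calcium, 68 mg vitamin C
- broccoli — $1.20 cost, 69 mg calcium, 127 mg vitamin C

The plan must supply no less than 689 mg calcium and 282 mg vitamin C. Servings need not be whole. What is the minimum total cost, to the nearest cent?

$4.43

This is a tiny linear program; its minimum lies at a vertex of the feasible set. List the vertices and price them.
kale only: max(689/176, 282/68) = 4.147 servings → $4.56.
broccoli only: max(689/69, 282/127) = 9.986 servings → $11.98.
kale + broccoli with both tight: 3.853 servings and 0.1574 servings → $4.43.
The minimum over all feasible corners is $4.43.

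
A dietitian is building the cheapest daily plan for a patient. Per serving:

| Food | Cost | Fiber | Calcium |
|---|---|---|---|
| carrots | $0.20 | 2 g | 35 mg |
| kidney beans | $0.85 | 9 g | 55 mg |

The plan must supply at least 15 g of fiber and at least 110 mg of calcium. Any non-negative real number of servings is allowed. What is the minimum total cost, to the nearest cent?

$1.43

Minimising a linear cost over {fiber ≥ 15, calcium ≥ 110, servings ≥ 0} — the optimum is at a vertex, using one or two foods.
carrots only: max(15/2, 110/35) = 7.5 servings → $1.50.
kidney beans only: max(15/9, 110/55) = 2 servings → $1.70.
carrots + kidney beans with both tight: 0.8049 servings and 1.488 servings → $1.43.
Cheapest feasible corner: $1.43.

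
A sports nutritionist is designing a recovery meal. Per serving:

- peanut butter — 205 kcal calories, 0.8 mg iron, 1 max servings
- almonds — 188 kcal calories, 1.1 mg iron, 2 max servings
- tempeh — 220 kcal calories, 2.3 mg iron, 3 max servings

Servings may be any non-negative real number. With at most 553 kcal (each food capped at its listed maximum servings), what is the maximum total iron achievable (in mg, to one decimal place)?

Iron per kcal: tempeh 0.01045, almonds 0.005851, peanut butter 0.003902.
Take 2.514 servings of tempeh: uses 553 kcal, +5.8 mg iron (running total 5.8 mg).
Greedy by best ratio exhausts the calories allowance optimally: 5.8 mg.

5.8 mg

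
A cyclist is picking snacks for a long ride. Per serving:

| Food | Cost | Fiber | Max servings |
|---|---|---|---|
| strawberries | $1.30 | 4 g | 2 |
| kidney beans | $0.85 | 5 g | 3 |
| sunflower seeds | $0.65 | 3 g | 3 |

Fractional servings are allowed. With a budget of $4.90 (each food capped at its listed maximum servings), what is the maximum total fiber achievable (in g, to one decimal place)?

Fiber per dollar: kidney beans 5.882, sunflower seeds 4.615, strawberries 3.077.
Take 3 servings of kidney beans: spends $2.55, +15.0 g fiber (running total 15.0 g).
Take 3 servings of sunflower seeds: spends $1.95, +9.0 g fiber (running total 24.0 g).
Take 0.3077 servings of strawberries: spends $0.40, +1.2 g fiber (running total 25.2 g).
Filling greedily by fiber-per-dollar is optimal for one linear limit, giving 25.2 g.

25.2 g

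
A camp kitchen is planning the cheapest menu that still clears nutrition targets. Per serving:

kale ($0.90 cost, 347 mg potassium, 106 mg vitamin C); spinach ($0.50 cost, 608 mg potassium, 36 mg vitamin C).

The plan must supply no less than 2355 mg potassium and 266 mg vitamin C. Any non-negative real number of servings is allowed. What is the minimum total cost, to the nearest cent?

For a min-cost LP with two ≥-constraints, a basic feasible solution has at most two positive variables.
kale only: max(2355/347, 266/106) = 6.787 servings → $6.11.
spinach only: max(2355/608, 266/36) = 7.389 servings → $3.69.
kale + spinach with both tight: 1.481 servings and 3.028 servings → $2.85.
So the least-cost plan costs $2.85.

$2.85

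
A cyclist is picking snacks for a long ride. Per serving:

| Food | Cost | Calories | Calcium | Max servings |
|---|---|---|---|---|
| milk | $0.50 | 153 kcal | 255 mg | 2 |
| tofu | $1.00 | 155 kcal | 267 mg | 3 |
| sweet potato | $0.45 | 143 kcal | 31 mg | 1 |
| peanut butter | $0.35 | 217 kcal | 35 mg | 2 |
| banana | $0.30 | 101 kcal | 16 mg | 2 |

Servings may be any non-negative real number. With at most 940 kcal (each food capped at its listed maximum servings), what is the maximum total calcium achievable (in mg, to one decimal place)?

1346.2 mg

Calcium per kcal: tofu 1.723, milk 1.667, sweet potato 0.2168, peanut butter 0.1613, banana 0.1584.
Take 3 servings of tofu: uses 465 kcal, +801.0 mg calcium (running total 801.0 mg).
Take 2 servings of milk: uses 306 kcal, +510.0 mg calcium (running total 1311.0 mg).
Take 1 serving of sweet potato: uses 143 kcal, +31.0 mg calcium (running total 1342.0 mg).
Take 0.1198 servings of peanut butter: uses 26 kcal, +4.2 mg calcium (running total 1346.2 mg).
Filling greedily by calcium-per-kcal is optimal for one linear limit, giving 1346.2 mg.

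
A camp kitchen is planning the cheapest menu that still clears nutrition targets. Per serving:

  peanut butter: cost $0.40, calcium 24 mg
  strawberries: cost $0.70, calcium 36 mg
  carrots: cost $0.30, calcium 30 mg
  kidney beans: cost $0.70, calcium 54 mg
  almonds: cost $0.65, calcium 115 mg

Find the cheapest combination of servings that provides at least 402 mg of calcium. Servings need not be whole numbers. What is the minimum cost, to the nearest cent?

$2.27

Cost per mg of calcium: almonds $0.0057, carrots $0.0100, kidney beans $0.0130, peanut butter $0.0167, strawberries $0.0194.
With no serving limits, use only almonds: 402 mg / 115 mg = 3.496 servings × $0.65 = $2.27.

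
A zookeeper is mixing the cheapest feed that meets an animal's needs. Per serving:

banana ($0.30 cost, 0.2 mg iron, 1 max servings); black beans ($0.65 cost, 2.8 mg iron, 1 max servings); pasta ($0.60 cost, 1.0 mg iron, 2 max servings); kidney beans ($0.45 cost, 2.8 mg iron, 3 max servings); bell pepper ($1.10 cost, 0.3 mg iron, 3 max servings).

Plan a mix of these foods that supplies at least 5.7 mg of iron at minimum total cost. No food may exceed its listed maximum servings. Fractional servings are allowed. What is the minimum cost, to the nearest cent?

Cost per mg of iron: kidney beans $0.1607, black beans $0.2321, pasta $0.6000, banana $1.5000, bell pepper $3.6667.
Take 2.036 servings of kidney beans: +5.7 mg iron for $0.92 (total $0.92, still need 0.0 mg).
Filling from the cheapest source first is optimal under one linear minimum: $0.92.

$0.92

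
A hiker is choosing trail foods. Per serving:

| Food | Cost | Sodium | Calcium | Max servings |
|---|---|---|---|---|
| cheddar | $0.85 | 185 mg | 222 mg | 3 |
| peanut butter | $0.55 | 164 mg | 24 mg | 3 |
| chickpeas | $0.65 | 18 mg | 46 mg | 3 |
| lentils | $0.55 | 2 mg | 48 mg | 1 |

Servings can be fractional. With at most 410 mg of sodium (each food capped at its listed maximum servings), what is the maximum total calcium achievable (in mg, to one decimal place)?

610.8 mg

Calcium per mg sodium: lentils 24, chickpeas 2.556, cheddar 1.2, peanut butter 0.1463.
Take 1 serving of lentils: uses 2 mg sodium, +48.0 mg calcium (running total 48.0 mg).
Take 3 servings of chickpeas: uses 54 mg sodium, +138.0 mg calcium (running total 186.0 mg).
Take 1.914 servings of cheddar: uses 354 mg sodium, +424.8 mg calcium (running total 610.8 mg).
Filling greedily by calcium-per-mg sodium is optimal for one linear limit, giving 610.8 mg.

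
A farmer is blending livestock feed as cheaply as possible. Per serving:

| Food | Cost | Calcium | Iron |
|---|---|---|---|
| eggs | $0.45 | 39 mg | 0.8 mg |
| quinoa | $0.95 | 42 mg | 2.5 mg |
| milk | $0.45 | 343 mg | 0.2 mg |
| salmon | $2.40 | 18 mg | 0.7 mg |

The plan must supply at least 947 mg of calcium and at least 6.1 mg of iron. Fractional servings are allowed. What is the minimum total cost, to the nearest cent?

The cheapest plan sits at a corner of the feasible region — with two constraints it uses at most two foods.
eggs only: max(947/39, 6.1/0.8) = 24.28 servings → $10.93.
quinoa only: max(947/42, 6.1/2.5) = 22.55 servings → $21.42.
milk only: max(947/343, 6.1/0.2) = 30.5 servings → $13.72.
salmon only: max(947/18, 6.1/0.7) = 52.61 servings → $126.27.
eggs + quinoa: intersection lies outside the first quadrant.
eggs + milk with both tight: 7.138 servings and 1.949 servings → $4.09.
eggs + salmon with both targets exact would need a negative amount; discard.
quinoa + milk with both tight: 2.241 servings and 2.487 servings → $3.25.
quinoa + salmon: the both-tight solution has a negative serving — not a feasible corner.
milk + salmon with both tight: 2.339 servings and 8.046 servings → $20.36.
The minimum over all feasible corners is $3.25.

$3.25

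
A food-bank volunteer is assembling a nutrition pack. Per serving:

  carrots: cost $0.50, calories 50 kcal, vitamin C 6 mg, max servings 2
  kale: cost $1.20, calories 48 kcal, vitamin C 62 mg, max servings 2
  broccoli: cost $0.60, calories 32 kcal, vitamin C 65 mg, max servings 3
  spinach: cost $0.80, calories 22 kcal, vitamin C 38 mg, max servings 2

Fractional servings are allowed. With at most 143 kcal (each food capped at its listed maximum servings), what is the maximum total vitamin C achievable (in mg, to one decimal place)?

274.9 mg

Vitamin C per kcal: broccoli 2.031, spinach 1.727, kale 1.292, carrots 0.12.
Take 3 servings of broccoli: uses 96 kcal, +195.0 mg vitamin C (running total 195.0 mg).
Take 2 servings of spinach: uses 44 kcal, +76.0 mg vitamin C (running total 271.0 mg).
Take 0.0625 servings of kale: uses 3 kcal, +3.9 mg vitamin C (running total 274.9 mg).
Filling greedily by vitamin C-per-kcal is optimal for one linear limit, giving 274.9 mg.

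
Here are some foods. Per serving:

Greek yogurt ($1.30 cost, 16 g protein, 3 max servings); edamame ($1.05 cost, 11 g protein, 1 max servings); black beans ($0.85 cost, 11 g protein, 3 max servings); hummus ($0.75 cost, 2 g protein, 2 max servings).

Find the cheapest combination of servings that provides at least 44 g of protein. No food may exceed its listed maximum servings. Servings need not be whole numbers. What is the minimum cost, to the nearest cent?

$3.44

Cost per g of protein: black beans $0.0773, Greek yogurt $0.0813, edamame $0.0955, hummus $0.3750.
Take 3 servings of black beans: +33.0 g protein for $2.55 (total $2.55, still need 11.0 g).
Take 0.6875 servings of Greek yogurt: +11.0 g protein for $0.89 (total $3.44, still need 0.0 g).
Greedy by cheapest-per-g is optimal for a single linear constraint, so the minimum cost is $3.44.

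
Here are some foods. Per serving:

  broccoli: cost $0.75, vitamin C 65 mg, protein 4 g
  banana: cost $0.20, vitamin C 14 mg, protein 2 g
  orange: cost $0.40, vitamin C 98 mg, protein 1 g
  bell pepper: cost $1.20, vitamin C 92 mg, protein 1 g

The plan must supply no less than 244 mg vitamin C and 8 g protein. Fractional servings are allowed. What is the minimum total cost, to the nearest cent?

$1.42

A basic optimal solution has at most two foods positive. Try each food alone and each pair with both targets met exactly.
broccoli only: max(244/65, 8/4) = 3.754 servings → $2.82.
banana only: max(244/14, 8/2) = 17.43 servings → $3.49.
orange only: max(244/98, 8/1) = 8 servings → $3.20.
bell pepper only: max(244/92, 8/1) = 8 servings → $9.60.
broccoli + banana with both targets exact would need a negative amount; discard.
broccoli + orange with both tight: 1.651 servings and 1.394 servings → $1.80.
broccoli + bell pepper with both tight: 1.624 servings and 1.505 servings → $3.02.
banana + orange with both tight: 2.967 servings and 2.066 servings → $1.42.
banana + bell pepper with both tight: 2.894 servings and 2.212 servings → $3.23.
orange + bell pepper: the both-tight solution has a negative serving — not a feasible corner.
So the least-cost plan costs $1.42.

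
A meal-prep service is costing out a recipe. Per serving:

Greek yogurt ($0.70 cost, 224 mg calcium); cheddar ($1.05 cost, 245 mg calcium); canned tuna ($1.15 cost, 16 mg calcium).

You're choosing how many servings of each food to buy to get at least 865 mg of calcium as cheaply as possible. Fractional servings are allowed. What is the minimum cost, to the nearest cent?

$2.70

Cost per mg of calcium: Greek yogurt $0.0031, cheddar $0.0043, canned tuna $0.0719.
With no serving limits, use only Greek yogurt: 865 mg / 224 mg = 3.862 servings × $0.70 = $2.70.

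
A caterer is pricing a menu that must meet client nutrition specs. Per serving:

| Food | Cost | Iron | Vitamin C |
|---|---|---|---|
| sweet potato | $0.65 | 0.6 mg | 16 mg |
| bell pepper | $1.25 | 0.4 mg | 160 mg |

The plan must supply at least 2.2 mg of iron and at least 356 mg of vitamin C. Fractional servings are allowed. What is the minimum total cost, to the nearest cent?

$4.01

Check every corner: each single food scaled to meet both minima, and each pair solved so both constraints bind.
sweet potato only: max(2.2/0.6, 356/16) = 22.25 servings → $14.46.
bell pepper only: max(2.2/0.4, 356/160) = 5.5 servings → $6.88.
sweet potato + bell pepper with both tight: 2.339 servings and 1.991 servings → $4.01.
Cheapest feasible corner: $4.01.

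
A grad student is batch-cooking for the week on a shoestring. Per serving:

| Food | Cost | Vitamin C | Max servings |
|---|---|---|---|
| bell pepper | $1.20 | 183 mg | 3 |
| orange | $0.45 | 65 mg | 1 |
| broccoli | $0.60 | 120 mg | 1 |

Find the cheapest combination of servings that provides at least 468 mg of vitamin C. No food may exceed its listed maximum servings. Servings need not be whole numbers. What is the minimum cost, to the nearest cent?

Cost per mg of vitamin C: broccoli $0.0050, bell pepper $0.0066, orange $0.0069.
Take 1 serving of broccoli: +120.0 mg vitamin C for $0.60 (total $0.60, still need 348.0 mg).
Take 1.902 servings of bell pepper: +348.0 mg vitamin C for $2.28 (total $2.88, still need 0.0 mg).
Filling from the cheapest source first is optimal under one linear minimum: $2.88.

$2.88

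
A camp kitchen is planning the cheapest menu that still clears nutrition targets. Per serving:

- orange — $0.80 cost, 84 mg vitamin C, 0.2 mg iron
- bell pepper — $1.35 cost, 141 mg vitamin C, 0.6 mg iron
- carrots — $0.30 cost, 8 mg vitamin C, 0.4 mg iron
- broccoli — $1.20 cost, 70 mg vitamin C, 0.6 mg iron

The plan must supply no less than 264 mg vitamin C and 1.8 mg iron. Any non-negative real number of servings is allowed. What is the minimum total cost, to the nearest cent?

The cheapest plan sits at a corner of the feasible region — with two constraints it uses at most two foods.
orange only: max(264/84, 1.8/0.2) = 9 servings → $7.20.
bell pepper only: max(264/141, 1.8/0.6) = 3 servings → $4.05.
carrots only: max(264/8, 1.8/0.4) = 33 servings → $9.90.
broccoli only: max(264/70, 1.8/0.6) = 3.771 servings → $4.53.
orange + bell pepper with both targets exact would need a negative amount; discard.
orange + carrots with both tight: 2.85 servings and 3.075 servings → $3.20.
orange + broccoli with both tight: 0.8901 servings and 2.703 servings → $3.96.
bell pepper + carrots with both tight: 1.767 servings and 1.849 servings → $2.94.
bell pepper + broccoli with both tight: 0.7606 servings and 2.239 servings → $3.71.
carrots + broccoli: the both-tight solution has a negative serving — not a feasible corner.
Cheapest feasible corner: $2.94.

$2.94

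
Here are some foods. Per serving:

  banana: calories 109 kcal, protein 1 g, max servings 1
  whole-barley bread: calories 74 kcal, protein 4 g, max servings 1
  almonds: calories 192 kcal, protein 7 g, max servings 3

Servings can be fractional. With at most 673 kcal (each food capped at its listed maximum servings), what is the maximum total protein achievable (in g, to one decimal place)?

25.2 g

Protein per kcal: whole-barley bread 0.05405, almonds 0.03646, banana 0.009174.
Take 1 serving of whole-barley bread: uses 74 kcal, +4.0 g protein (running total 4.0 g).
Take 3 servings of almonds: uses 576 kcal, +21.0 g protein (running total 25.0 g).
Take 0.211 servings of banana: uses 23 kcal, +0.2 g protein (running total 25.2 g).
Filling greedily by protein-per-kcal is optimal for one linear limit, giving 25.2 g.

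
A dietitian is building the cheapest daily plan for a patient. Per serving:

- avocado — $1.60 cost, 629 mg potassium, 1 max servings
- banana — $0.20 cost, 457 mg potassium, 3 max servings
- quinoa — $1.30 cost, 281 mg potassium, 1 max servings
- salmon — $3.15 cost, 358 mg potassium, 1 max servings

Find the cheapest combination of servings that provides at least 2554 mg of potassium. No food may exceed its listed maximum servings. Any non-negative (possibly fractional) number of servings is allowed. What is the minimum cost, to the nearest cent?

Cost per mg of potassium: banana $0.0004, avocado $0.0025, quinoa $0.0046, salmon $0.0088.
Take 3 servings of banana: +1371.0 mg potassium for $0.60 (total $0.60, still need 1183.0 mg).
Take 1 serving of avocado: +629.0 mg potassium for $1.60 (total $2.20, still need 554.0 mg).
Take 1 serving of quinoa: +281.0 mg potassium for $1.30 (total $3.50, still need 273.0 mg).
Take 0.7626 servings of salmon: +273.0 mg potassium for $2.40 (total $5.90, still need 0.0 mg).
Filling from the cheapest source first is optimal under one linear minimum: $5.90.

$5.90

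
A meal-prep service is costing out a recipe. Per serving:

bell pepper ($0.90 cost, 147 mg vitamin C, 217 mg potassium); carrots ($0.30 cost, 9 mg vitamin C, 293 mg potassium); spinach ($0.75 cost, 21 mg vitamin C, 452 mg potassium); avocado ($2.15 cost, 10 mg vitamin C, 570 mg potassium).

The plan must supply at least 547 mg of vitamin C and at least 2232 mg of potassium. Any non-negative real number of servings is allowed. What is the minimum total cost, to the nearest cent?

$4.60

This is a tiny linear program; its minimum lies at a vertex of the feasible set. List the vertices and price them.
bell pepper only: max(547/147, 2232/217) = 10.29 servings → $9.26.
carrots only: max(547/9, 2232/293) = 60.78 servings → $18.23.
spinach only: max(547/21, 2232/452) = 26.05 servings → $19.54.
avocado only: max(547/10, 2232/570) = 54.7 servings → $117.61.
bell pepper + carrots with both tight: 3.409 servings and 5.093 servings → $4.60.
bell pepper + spinach with both tight: 3.238 servings and 3.384 servings → $5.45.
bell pepper + avocado with both tight: 3.547 servings and 2.566 servings → $8.71.
carrots + spinach: the both-tight solution has a negative serving — not a feasible corner.
carrots + avocado: intersection lies outside the first quadrant.
spinach + avocado: intersection lies outside the first quadrant.
So the least-cost plan costs $4.60.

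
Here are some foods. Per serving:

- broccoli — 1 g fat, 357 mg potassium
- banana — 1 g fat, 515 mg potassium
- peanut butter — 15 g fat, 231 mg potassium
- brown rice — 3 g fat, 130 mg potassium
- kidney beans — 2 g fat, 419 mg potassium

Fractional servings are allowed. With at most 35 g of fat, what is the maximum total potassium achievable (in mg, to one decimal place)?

Potassium per g fat: banana 515, broccoli 357, kidney beans 209.5, brown rice 43.33, peanut butter 15.4.
With no serving limits, spend the whole fat allowance on banana: 35 g / 1 g × 515 mg = 18025.0 mg.

18025.0 mg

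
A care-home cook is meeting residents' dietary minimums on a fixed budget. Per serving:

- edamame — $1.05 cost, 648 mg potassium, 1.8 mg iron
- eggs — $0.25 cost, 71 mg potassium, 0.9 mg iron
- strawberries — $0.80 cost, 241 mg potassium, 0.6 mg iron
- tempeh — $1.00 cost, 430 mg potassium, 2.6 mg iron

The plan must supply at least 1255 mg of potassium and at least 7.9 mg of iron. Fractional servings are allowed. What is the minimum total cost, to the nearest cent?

For a min-cost LP with two ≥-constraints, a basic feasible solution has at most two positive variables.
edamame only: max(1255/648, 7.9/1.8) = 4.389 servings → $4.61.
eggs only: max(1255/71, 7.9/0.9) = 17.68 servings → $4.42.
strawberries only: max(1255/241, 7.9/0.6) = 13.17 servings → $10.53.
tempeh only: max(1255/430, 7.9/2.6) = 3.038 servings → $3.04.
edamame + eggs with both tight: 1.249 servings and 6.281 servings → $2.88.
edamame + strawberries: intersection lies outside the first quadrant.
edamame + tempeh with both targets exact would need a negative amount; discard.
eggs + strawberries with both tight: 6.603 servings and 3.262 servings → $4.26.
eggs + tempeh with both tight: 0.6621 servings and 2.809 servings → $2.97.
strawberries + tempeh: intersection lies outside the first quadrant.
So the least-cost plan costs $2.88.

$2.88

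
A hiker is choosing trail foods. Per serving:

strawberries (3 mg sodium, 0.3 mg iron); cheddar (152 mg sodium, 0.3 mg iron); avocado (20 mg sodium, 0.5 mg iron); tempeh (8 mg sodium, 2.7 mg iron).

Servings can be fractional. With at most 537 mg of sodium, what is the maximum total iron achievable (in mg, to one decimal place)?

181.2 mg

Iron per mg sodium: tempeh 0.3375, strawberries 0.1, avocado 0.025, cheddar 0.001974.
With no serving limits, spend the whole sodium allowance on tempeh: 537 mg / 8 mg × 2.7 mg = 181.2 mg.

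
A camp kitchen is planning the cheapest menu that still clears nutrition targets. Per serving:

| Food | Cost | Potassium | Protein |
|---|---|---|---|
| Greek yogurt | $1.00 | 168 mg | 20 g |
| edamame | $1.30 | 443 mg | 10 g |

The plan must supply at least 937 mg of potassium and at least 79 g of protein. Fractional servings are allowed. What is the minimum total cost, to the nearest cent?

$4.56

A basic optimal solution has at most two foods positive. Try each food alone and each pair with both targets met exactly.
Greek yogurt only: max(937/168, 79/20) = 5.577 servings → $5.58.
edamame only: max(937/443, 79/10) = 7.9 servings → $10.27.
Greek yogurt + edamame with both tight: 3.569 servings and 0.7616 servings → $4.56.
Cheapest feasible corner: $4.56.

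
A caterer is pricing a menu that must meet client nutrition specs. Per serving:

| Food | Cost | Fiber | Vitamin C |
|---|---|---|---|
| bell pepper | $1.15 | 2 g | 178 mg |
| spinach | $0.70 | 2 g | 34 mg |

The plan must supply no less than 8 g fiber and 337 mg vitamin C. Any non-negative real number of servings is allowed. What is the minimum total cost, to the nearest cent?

The cheapest plan sits at a corner of the feasible region — with two constraints it uses at most two foods.
bell pepper only: max(8/2, 337/178) = 4 servings → $4.60.
spinach only: max(8/2, 337/34) = 9.912 servings → $6.94.
bell pepper + spinach with both tight: 1.396 servings and 2.604 servings → $3.43.
The minimum over all feasible corners is $3.43.

$3.43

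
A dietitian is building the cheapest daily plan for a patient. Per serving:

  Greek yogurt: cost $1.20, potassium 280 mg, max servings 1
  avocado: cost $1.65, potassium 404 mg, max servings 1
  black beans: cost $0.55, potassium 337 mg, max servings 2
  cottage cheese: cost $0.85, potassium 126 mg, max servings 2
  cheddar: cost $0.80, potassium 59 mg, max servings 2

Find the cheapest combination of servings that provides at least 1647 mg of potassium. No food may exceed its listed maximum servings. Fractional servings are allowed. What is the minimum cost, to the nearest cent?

Cost per mg of potassium: black beans $0.0016, avocado $0.0041, Greek yogurt $0.0043, cottage cheese $0.0067, cheddar $0.0136.
Take 2 servings of black beans: +674.0 mg potassium for $1.10 (total $1.10, still need 973.0 mg).
Take 1 serving of avocado: +404.0 mg potassium for $1.65 (total $2.75, still need 569.0 mg).
Take 1 serving of Greek yogurt: +280.0 mg potassium for $1.20 (total $3.95, still need 289.0 mg).
Take 2 servings of cottage cheese: +252.0 mg potassium for $1.70 (total $5.65, still need 37.0 mg).
Take 0.6271 servings of cheddar: +37.0 mg potassium for $0.50 (total $6.15, still need 0.0 mg).
Greedy by cheapest-per-mg is optimal for a single linear constraint, so the minimum cost is $6.15.

$6.15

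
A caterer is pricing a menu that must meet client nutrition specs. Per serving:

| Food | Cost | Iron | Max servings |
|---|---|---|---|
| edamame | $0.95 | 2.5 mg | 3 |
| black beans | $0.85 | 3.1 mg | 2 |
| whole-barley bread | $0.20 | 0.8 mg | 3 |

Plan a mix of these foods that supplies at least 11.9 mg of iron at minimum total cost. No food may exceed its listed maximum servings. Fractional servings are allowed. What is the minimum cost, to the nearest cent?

$3.55

Cost per mg of iron: whole-barley bread $0.2500, black beans $0.2742, edamame $0.3800.
Take 3 servings of whole-barley bread: +2.4 mg iron for $0.60 (total $0.60, still need 9.5 mg).
Take 2 servings of black beans: +6.2 mg iron for $1.70 (total $2.30, still need 3.3 mg).
Take 1.32 servings of edamame: +3.3 mg iron for $1.25 (total $3.55, still need 0.0 mg).
Filling from the cheapest source first is optimal under one linear minimum: $3.55.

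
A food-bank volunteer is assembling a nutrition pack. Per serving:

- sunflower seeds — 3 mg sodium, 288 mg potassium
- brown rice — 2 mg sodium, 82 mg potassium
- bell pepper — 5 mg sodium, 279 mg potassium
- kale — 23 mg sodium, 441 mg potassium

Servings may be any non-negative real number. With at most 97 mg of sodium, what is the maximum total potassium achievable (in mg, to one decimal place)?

9312.0 mg

Potassium per mg sodium: sunflower seeds 96, bell pepper 55.8, brown rice 41, kale 19.17.
With no serving limits, spend the whole sodium allowance on sunflower seeds: 97 mg / 3 mg × 288 mg = 9312.0 mg.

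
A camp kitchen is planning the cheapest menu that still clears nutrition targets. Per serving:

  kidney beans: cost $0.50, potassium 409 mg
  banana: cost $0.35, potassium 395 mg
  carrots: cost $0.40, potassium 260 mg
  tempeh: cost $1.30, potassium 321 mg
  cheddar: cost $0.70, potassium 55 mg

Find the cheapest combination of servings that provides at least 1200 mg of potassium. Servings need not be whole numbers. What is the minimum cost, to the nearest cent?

Cost per mg of potassium: banana $0.0009, kidney beans $0.0012, carrots $0.0015, tempeh $0.0040, cheddar $0.0127.
With no serving limits, use only banana: 1200 mg / 395 mg = 3.038 servings × $0.35 = $1.06.

$1.06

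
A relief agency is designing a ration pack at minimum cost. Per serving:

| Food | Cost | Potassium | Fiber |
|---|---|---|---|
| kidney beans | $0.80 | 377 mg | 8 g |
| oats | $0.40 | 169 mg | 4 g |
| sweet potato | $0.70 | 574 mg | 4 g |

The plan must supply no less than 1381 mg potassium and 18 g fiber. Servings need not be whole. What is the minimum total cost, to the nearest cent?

With two linear requirements the optimum uses one or two foods; enumerate the corners.
kidney beans only: max(1381/377, 18/8) = 3.663 servings → $2.93.
oats only: max(1381/169, 18/4) = 8.172 servings → $3.27.
sweet potato only: max(1381/574, 18/4) = 4.5 servings → $3.15.
kidney beans + oats: the both-tight solution has a negative serving — not a feasible corner.
kidney beans + sweet potato with both tight: 1.559 servings and 1.382 servings → $2.21.
oats + sweet potato with both tight: 2.968 servings and 1.532 servings → $2.26.
So the least-cost plan costs $2.21.

$2.21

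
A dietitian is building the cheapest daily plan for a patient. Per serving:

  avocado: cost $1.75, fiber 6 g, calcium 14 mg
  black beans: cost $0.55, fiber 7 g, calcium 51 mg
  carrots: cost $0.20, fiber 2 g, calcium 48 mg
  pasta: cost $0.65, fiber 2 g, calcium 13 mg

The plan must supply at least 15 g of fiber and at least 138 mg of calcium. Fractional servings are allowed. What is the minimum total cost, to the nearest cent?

$1.22

Minimising a linear cost over {fiber ≥ 15, calcium ≥ 138, servings ≥ 0} — the optimum is at a vertex, using one or two foods.
avocado only: max(15/6, 138/14) = 9.857 servings → $17.25.
black beans only: max(15/7, 138/51) = 2.706 servings → $1.49.
carrots only: max(15/2, 138/48) = 7.5 servings → $1.50.
pasta only: max(15/2, 138/13) = 10.62 servings → $6.90.
avocado + black beans with both targets exact would need a negative amount; discard.
avocado + carrots with both tight: 1.708 servings and 2.377 servings → $3.46.
avocado + pasta: the both-tight solution has a negative serving — not a feasible corner.
black beans + carrots with both tight: 1.897 servings and 0.859 servings → $1.22.
black beans + pasta: the both-tight solution has a negative serving — not a feasible corner.
carrots + pasta with both tight: 1.157 servings and 6.343 servings → $4.35.
The minimum over all feasible corners is $1.22.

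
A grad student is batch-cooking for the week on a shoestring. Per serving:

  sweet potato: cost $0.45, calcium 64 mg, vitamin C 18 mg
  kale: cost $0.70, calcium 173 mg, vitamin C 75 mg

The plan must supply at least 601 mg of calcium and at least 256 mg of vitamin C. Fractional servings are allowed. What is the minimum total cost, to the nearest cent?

$2.43

Check every corner: each single food scaled to meet both minima, and each pair solved so both constraints bind.
sweet potato only: max(601/64, 256/18) = 14.22 servings → $6.40.
kale only: max(601/173, 256/75) = 3.474 servings → $2.43.
sweet potato + kale with both tight: 0.4668 servings and 3.301 servings → $2.52.
The minimum over all feasible corners is $2.43.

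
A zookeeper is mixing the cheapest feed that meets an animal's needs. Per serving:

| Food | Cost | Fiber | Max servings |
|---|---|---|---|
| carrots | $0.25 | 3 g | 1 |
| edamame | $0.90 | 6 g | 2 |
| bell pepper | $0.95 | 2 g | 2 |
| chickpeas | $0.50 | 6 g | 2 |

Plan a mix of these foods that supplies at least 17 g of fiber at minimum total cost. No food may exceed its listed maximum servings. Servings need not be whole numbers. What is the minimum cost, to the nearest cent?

$1.55

Cost per g of fiber: carrots $0.0833, chickpeas $0.0833, edamame $0.1500, bell pepper $0.4750.
Take 1 serving of carrots: +3.0 g fiber for $0.25 (total $0.25, still need 14.0 g).
Take 2 servings of chickpeas: +12.0 g fiber for $1.00 (total $1.25, still need 2.0 g).
Take 0.3333 servings of edamame: +2.0 g fiber for $0.30 (total $1.55, still need 0.0 g).
Greedy by cheapest-per-g is optimal for a single linear constraint, so the minimum cost is $1.55.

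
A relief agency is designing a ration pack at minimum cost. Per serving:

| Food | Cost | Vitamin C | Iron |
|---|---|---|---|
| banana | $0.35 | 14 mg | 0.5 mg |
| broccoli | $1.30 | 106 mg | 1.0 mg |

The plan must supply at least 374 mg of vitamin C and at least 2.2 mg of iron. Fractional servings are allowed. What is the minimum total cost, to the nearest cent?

$4.59

banana only: max(374/14, 2.2/0.5) = 26.71 servings → $9.35.
broccoli only: max(374/106, 2.2/1.0) = 3.528 servings → $4.59.
banana + broccoli: the both-tight solution has a negative serving — not a feasible corner.
Cheapest feasible corner: $4.59.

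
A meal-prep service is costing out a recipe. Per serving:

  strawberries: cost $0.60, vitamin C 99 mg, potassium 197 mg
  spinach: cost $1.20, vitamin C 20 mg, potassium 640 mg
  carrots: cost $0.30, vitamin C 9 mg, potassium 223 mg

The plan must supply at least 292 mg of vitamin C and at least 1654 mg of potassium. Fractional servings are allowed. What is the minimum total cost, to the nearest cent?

$3.05

The cheapest plan sits at a corner of the feasible region — with two constraints it uses at most two foods.
strawberries only: max(292/99, 1654/197) = 8.396 servings → $5.04.
spinach only: max(292/20, 1654/640) = 14.6 servings → $17.52.
carrots only: max(292/9, 1654/223) = 32.44 servings → $9.73.
strawberries + spinach with both tight: 2.588 servings and 1.788 servings → $3.70.
strawberries + carrots with both tight: 2.474 servings and 5.232 servings → $3.05.
spinach + carrots: intersection lies outside the first quadrant.
So the least-cost plan costs $3.05.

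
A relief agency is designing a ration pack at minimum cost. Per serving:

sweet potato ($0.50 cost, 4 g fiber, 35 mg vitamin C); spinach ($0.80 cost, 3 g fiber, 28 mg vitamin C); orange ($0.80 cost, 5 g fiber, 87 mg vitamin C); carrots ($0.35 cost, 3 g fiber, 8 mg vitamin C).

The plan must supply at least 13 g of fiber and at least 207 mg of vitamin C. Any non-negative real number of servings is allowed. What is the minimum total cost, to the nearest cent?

sweet potato only: max(13/4, 207/35) = 5.914 servings → $2.96.
spinach only: max(13/3, 207/28) = 7.393 servings → $5.91.
orange only: max(13/5, 207/87) = 2.6 servings → $2.08.
carrots only: max(13/3, 207/8) = 25.88 servings → $9.06.
sweet potato + spinach: the both-tight solution has a negative serving — not a feasible corner.
sweet potato + orange with both tight: 0.5549 servings and 2.156 servings → $2.00.
sweet potato + carrots with both targets exact would need a negative amount; discard.
spinach + orange with both tight: 0.7934 servings and 2.124 servings → $2.33.
spinach + carrots with both targets exact would need a negative amount; discard.
orange + carrots with both tight: 2.339 servings and 0.4344 servings → $2.02.
Cheapest feasible corner: $2.00.

$2.00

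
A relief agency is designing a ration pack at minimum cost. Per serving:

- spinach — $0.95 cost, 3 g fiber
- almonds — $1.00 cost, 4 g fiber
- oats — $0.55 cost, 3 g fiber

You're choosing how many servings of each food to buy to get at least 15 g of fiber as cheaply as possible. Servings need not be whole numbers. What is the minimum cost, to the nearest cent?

$2.75

Cost per g of fiber: oats $0.1833, almonds $0.2500, spinach $0.3167.
With no serving limits, use only oats: 15 g / 3 g = 5 servings × $0.55 = $2.75.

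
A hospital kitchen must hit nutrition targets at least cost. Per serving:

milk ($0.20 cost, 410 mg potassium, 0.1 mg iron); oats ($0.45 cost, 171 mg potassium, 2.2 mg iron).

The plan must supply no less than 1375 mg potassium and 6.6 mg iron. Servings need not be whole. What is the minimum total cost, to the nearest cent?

$1.73

Two binding constraints pin down two serving amounts, so the optimal mix uses at most two foods. The candidates are each food alone (scaled to the tighter of potassium/iron) and each pair with both constraints tight.
milk only: max(1375/410, 6.6/0.1) = 66 servings → $13.20.
oats only: max(1375/171, 6.6/2.2) = 8.041 servings → $3.62.
milk + oats with both tight: 2.143 servings and 2.903 servings → $1.73.
The minimum over all feasible corners is $1.73.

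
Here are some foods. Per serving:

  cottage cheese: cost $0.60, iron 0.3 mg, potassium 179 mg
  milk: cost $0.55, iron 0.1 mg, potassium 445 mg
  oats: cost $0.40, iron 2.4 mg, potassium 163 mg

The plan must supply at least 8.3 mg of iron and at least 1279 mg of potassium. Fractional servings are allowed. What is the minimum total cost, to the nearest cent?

Minimising a linear cost over {iron ≥ 8.3, potassium ≥ 1279, servings ≥ 0} — the optimum is at a vertex, using one or two foods.
cottage cheese only: max(8.3/0.3, 1279/179) = 27.67 servings → $16.60.
milk only: max(8.3/0.1, 1279/445) = 83 servings → $45.65.
oats only: max(8.3/2.4, 1279/163) = 7.847 servings → $3.14.
cottage cheese + milk: the both-tight solution has a negative serving — not a feasible corner.
cottage cheese + oats with both tight: 4.509 servings and 2.895 servings → $3.86.
milk + oats with both tight: 1.632 servings and 3.39 servings → $2.25.
The minimum over all feasible corners is $2.25.

$2.25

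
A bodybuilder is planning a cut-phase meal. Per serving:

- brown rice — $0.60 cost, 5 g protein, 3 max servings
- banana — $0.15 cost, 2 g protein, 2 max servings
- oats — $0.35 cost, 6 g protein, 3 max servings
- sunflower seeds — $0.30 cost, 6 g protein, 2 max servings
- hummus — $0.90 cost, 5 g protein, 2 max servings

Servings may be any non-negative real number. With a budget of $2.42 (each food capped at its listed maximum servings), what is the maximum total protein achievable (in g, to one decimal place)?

37.9 g

Protein per dollar: sunflower seeds 20, oats 17.14, banana 13.33, brown rice 8.333, hummus 5.556.
Take 2 servings of sunflower seeds: spends $0.60, +12.0 g protein (running total 12.0 g).
Take 3 servings of oats: spends $1.05, +18.0 g protein (running total 30.0 g).
Take 2 servings of banana: spends $0.30, +4.0 g protein (running total 34.0 g).
Take 0.7833 servings of brown rice: spends $0.47, +3.9 g protein (running total 37.9 g).
Filling greedily by protein-per-dollar is optimal for one linear limit, giving 37.9 g.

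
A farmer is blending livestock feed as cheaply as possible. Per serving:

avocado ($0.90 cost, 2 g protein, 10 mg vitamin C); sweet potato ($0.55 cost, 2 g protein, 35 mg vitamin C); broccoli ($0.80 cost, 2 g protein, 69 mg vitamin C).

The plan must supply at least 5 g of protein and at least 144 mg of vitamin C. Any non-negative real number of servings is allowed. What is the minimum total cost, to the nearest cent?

With two linear requirements the optimum uses one or two foods; enumerate the corners.
avocado only: max(5/2, 144/10) = 14.4 servings → $12.96.
sweet potato only: max(5/2, 144/35) = 4.114 servings → $2.26.
broccoli only: max(5/2, 144/69) = 2.5 servings → $2.00.
avocado + sweet potato: intersection lies outside the first quadrant.
avocado + broccoli with both tight: 0.4831 servings and 2.017 servings → $2.05.
sweet potato + broccoli with both tight: 0.8382 servings and 1.662 servings → $1.79.
The minimum over all feasible corners is $1.79.

$1.79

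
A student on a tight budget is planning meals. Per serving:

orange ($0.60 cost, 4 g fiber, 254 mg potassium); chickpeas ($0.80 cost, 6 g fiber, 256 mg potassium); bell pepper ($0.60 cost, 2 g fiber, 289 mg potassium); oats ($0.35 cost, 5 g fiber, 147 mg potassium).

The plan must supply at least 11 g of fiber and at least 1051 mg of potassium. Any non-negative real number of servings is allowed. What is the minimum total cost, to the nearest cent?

orange only: max(11/4, 1051/254) = 4.138 servings → $2.48.
chickpeas only: max(11/6, 1051/256) = 4.105 servings → $3.28.
bell pepper only: max(11/2, 1051/289) = 5.5 servings → $3.30.
oats only: max(11/5, 1051/147) = 7.15 servings → $2.50.
orange + chickpeas with both targets exact would need a negative amount; discard.
orange + bell pepper with both tight: 1.662 servings and 2.176 servings → $2.30.
orange + oats: intersection lies outside the first quadrant.
chickpeas + bell pepper with both tight: 0.8813 servings and 2.856 servings → $2.42.
chickpeas + oats with both targets exact would need a negative amount; discard.
bell pepper + oats with both tight: 3.161 servings and 0.9357 servings → $2.22.
The minimum over all feasible corners is $2.22.

$2.22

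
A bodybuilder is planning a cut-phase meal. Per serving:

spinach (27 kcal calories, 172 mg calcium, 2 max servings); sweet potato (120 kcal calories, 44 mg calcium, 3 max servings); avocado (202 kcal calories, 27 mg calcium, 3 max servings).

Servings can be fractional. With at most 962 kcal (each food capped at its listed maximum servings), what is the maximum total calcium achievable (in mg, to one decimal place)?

Calcium per kcal: spinach 6.37, sweet potato 0.3667, avocado 0.1337.
Take 2 servings of spinach: uses 54 kcal, +344.0 mg calcium (running total 344.0 mg).
Take 3 servings of sweet potato: uses 360 kcal, +132.0 mg calcium (running total 476.0 mg).
Take 2.713 servings of avocado: uses 548 kcal, +73.2 mg calcium (running total 549.2 mg).
Greedy by best ratio exhausts the calories allowance optimally: 549.2 mg.

549.2 mg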